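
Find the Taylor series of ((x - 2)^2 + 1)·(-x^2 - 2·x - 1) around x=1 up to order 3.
-8 + 2·(x - 1)^2 - 2·(x - 1)^3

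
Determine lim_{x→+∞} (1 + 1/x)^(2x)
As x → +∞: write (1 + 1/x)^(2x) = ((1 + 1/x)^x)^2 → (e^1)^2 = e^2.
Limit = e^(2).

Final answer: e^(2)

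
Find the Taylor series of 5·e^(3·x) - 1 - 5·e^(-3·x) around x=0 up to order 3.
45·x^3 + 30·x - 1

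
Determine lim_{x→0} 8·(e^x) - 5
Direct substitution at x = 0 gives 3.

Final answer: 3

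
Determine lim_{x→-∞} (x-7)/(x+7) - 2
Evaluate the dominant behaviour as x → -∞; each term tends to a finite value or vanishes.
Limit = -1.

Final answer: -1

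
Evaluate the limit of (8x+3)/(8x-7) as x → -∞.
Evaluate the dominant behaviour as x → -∞; each term tends to a finite value or vanishes.
Limit = 1.

Final answer: 1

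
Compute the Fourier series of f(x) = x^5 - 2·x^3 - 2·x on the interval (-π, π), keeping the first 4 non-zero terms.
(-44·π^2 + 2·π^4 + 260)·sin(x) + (-π^4 - 17/2 + 7·π^2)·sin(2·x) + (-76·π^2/27 + 44/81 + 2·π^4/3)·sin(3·x) + (-π^4/2 + 25/64 + 13·π^2/8)·sin(4·x)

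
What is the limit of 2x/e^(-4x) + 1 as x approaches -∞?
The quotient is an ∞/∞ indeterminate form as x → -∞.
Compare growth rates of the dominant terms (exponentials ≫ polynomials ≫ logarithms), or apply L'Hôpital's rule; the quotient → 0.
Adding the constant: 0 + 1 = 1. Limit = 1.

Final answer: 1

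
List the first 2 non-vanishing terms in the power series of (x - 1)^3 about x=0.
3·x - 1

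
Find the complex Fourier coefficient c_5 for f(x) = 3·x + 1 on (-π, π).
Compute the real Fourier coefficients first: a_5 = 0, b_5 = 6/5.
Then c_5 = (a_5 − i·b_5)/2 = -3·i/5.

Final answer: -3·i/5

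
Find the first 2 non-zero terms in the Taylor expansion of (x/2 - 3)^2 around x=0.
9 - 3·x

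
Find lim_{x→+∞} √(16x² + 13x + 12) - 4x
As x → +∞: multiply by the conjugate to get (13x+12)/(√(16x²+13x+12)+4x); the denominator ~ 8x, so the limit is 13/8.
Limit = 13/8.

Final answer: 13/8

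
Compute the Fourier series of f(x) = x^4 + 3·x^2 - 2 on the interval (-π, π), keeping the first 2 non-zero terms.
(36 - 8·π^2)·cos(x) - 2 + π^2 + π^4/5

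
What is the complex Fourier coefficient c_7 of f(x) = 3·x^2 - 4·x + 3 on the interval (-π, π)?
Compute the real Fourier coefficients first: a_7 = -12/49, b_7 = -8/7.
Then c_7 = (a_7 − i·b_7)/2 = -6/49 + 4·i/7.

Final answer: -6/49 + 4·i/7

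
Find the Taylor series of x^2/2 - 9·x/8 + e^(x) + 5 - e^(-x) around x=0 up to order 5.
x^5/60 + x^3/3 + x^2/2 + 7·x/8 + 5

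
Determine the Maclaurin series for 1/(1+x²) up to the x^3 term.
1 - x^2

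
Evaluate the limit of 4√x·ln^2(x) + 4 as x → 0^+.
The product is a 0·∞ indeterminate form at x → 0⁺.
Rewrite the product as 4·ln^2(x) / x^(-1/2) and apply L'Hôpital, or use the standard hierarchy x^(-1/2) ≫ |ln x|^2 as x → 0⁺.
The indeterminate product → 0, so the limit = 4.

Final answer: 4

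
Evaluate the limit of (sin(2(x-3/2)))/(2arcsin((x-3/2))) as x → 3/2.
Both numerator and denominator → 0 as x → 3/2; this is a 0/0 indeterminate form.
Expand each to leading order near x = 3/2: numerator ~ 2·(x - 3/2), denominator ~ 2·(x - 3/2).
The limit of the ratio is 1.

Final answer: 1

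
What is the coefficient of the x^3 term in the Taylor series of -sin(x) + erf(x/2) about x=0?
Expand to order 3: -sin(x) + erf(x/2) = x^3·(1/6 - 1/(12·√(π))) + x·(-1 + 1/√(π)) + O(x^4).
The coefficient of x^3 is 1/6 - 1/(12·√(π)).

Final answer: 1/6 - 1/(12·√(π))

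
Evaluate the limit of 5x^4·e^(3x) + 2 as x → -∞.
The product is a 0·∞ indeterminate form at x → -∞.
Rewrite the product as 5x^4 / e^(-3x) (an ∞/∞ form) and apply L'Hôpital, or use the standard hierarchy e^(3|x|) ≫ |x^4| as x → -∞.
The indeterminate product → 0, so the limit = 2.

Final answer: 2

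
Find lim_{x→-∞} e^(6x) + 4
Evaluate the dominant behaviour as x → -∞; each term tends to a finite value or vanishes.
Limit = 4.

Final answer: 4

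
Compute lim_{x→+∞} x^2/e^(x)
This is an ∞/∞ indeterminate form as x → +∞.
The exponential denominator e^(x) dominates the polynomial numerator (e^x ≫ x^2 as x → ∞), so the quotient → 0.
Limit = 0.

Final answer: 0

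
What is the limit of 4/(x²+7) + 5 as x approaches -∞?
Evaluate the dominant behaviour as x → -∞; each term tends to a finite value or vanishes.
Limit = 5.

Final answer: 5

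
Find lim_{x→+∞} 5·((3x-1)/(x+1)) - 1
Evaluate the dominant behaviour as x → +∞; each term tends to a finite value or vanishes.
Limit = 14.

Final answer: 14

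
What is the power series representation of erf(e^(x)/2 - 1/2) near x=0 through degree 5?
-43·x^5/(480·√(π)) - x^4/(12·√(π)) + x^3/(12·√(π)) + x^2/(2·√(π)) + x/√(π)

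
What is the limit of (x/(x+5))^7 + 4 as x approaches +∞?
As x → +∞: x/(x+5) = 1/(1 + 5/x) → 1, and the 7th power of a limit-1 base also → 1; with the additive constant, 1 + 4 = 5.
Limit = 5.

Final answer: 5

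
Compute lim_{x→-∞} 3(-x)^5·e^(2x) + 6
The product is a 0·∞ indeterminate form at x → -∞.
Rewrite the product as 3(-x)^5 / e^(-2x) (an ∞/∞ form) and apply L'Hôpital, or use the standard hierarchy e^(2|x|) ≫ |(-x)^5| as x → -∞.
The indeterminate product → 0, so the limit = 6.

Final answer: 6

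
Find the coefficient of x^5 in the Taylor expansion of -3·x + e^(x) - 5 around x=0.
Expand to order 5: -3·x + e^(x) - 5 = x^5/120 + x^4/24 + x^3/6 + x^2/2 - 2·x - 4 + O(x^6).
The coefficient of x^5 is 1/120.

Final answer: 1/120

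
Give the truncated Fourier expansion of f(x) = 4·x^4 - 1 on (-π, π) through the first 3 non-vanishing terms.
(192 - 32·π^2)·cos(x) + (-12 + 8·π^2)·cos(2·x) - 1 + 4·π^4/5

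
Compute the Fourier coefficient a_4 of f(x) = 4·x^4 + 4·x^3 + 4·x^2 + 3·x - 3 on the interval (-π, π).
a_4 = (1/π) ∫_{-π}^{π} f(x)·cos(4x) dx.
Evaluate the integral (use parity and integration by parts as needed): a_4 = 1/4 + 2·π^2.

Final answer: 1/4 + 2·π^2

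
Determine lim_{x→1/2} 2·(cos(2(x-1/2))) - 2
Direct substitution at x = 1/2 gives 0.

Final answer: 0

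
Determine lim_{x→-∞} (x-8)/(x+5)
Evaluate the dominant behaviour as x → -∞; each term tends to a finite value or vanishes.
Limit = 1.

Final answer: 1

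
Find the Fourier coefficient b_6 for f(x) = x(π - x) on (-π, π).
b_6 = (1/π) ∫_{-π}^{π} f(x)·sin(6x) dx.
Evaluate the integral (use parity and integration by parts as needed): b_6 = -π/3.

Final answer: -π/3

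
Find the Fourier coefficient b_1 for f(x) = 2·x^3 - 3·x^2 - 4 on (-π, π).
b_1 = (1/π) ∫_{-π}^{π} f(x)·sin(1x) dx.
Evaluate the integral (use parity and integration by parts as needed): b_1 = -24 + 4·π^2.

Final answer: -24 + 4·π^2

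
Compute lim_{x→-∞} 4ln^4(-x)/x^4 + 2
The quotient is an ∞/∞ indeterminate form as x → -∞.
Compare growth rates of the dominant terms (exponentials ≫ polynomials ≫ logarithms), or apply L'Hôpital's rule; the quotient → 0.
Adding the constant: 0 + 2 = 2. Limit = 2.

Final answer: 2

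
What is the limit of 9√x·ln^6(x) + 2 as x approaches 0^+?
The product is a 0·∞ indeterminate form at x → 0⁺.
Rewrite the product as 9·ln^6(x) / x^(-1/2) and apply L'Hôpital, or use the standard hierarchy x^(-1/2) ≫ |ln x|^6 as x → 0⁺.
The indeterminate product → 0, so the limit = 2.

Final answer: 2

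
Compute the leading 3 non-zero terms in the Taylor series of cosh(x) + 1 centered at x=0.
x^4/24 + x^2/2 + 2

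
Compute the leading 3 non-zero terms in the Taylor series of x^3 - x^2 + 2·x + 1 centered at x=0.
-x^2 + 2·x + 1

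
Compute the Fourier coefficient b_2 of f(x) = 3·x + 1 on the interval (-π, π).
b_2 = (1/π) ∫_{-π}^{π} f(x)·sin(2x) dx.
Evaluate the integral (use parity and integration by parts as needed): b_2 = -3.

Final answer: -3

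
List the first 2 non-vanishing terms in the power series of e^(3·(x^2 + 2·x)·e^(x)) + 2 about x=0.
6·x + 3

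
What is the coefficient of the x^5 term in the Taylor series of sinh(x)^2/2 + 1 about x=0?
Expand to order 5: sinh(x)^2/2 + 1 = x^4/6 + x^2/2 + 1 + O(x^6).
The coefficient of x^5 is 0.

Final answer: 0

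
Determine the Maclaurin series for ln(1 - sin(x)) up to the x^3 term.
-x^3/6 - x^2/2 - x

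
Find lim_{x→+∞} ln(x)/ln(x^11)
This is an ∞/∞ indeterminate form as x → +∞.
Write ln(x^11) = 11·ln(x), reducing the quotient to 1/11.
Limit = 1/11.

Final answer: 1/11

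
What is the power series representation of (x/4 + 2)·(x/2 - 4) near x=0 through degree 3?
x^2/8 - 8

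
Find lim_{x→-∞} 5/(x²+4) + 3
Evaluate the dominant behaviour as x → -∞; each term tends to a finite value or vanishes.
Limit = 3.

Final answer: 3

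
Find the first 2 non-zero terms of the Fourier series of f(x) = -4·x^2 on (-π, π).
16·cos(x) - 4·π^2/3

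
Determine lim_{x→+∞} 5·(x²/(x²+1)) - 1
Evaluate the dominant behaviour as x → +∞; each term tends to a finite value or vanishes.
Limit = 4.

Final answer: 4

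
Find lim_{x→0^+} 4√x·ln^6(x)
This is a 0·∞ indeterminate form at x → 0⁺.
Rewrite the product as 4·ln^6(x) / x^(-1/2) and apply L'Hôpital, or use the standard hierarchy x^(-1/2) ≫ |ln x|^6 as x → 0⁺.
The indeterminate product → 0, so the limit = 0.

Final answer: 0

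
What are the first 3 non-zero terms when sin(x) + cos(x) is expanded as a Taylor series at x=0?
-x^2/2 + x + 1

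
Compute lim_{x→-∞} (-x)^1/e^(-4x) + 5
The quotient is an ∞/∞ indeterminate form as x → -∞.
Compare growth rates of the dominant terms (exponentials ≫ polynomials ≫ logarithms), or apply L'Hôpital's rule; the quotient → 0.
Adding the constant: 0 + 5 = 5. Limit = 5.

Final answer: 5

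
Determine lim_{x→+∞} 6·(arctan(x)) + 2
Evaluate the dominant behaviour as x → +∞; each term tends to a finite value or vanishes.
Limit = 2 + 3·π.

Final answer: 2 + 3·π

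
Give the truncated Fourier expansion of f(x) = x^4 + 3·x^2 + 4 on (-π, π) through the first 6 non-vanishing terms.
(36 - 8·π^2)·cos(x) + 2·π^2·cos(2·x) + (-8·π^2/9 - 20/27)·cos(3·x) + (9/16 + π^2/2)·cos(4·x) + (-8·π^2/25 - 252/625)·cos(5·x) + 4 + π^2 + π^4/5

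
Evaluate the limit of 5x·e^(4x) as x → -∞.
This is a 0·∞ indeterminate form at x → -∞.
Rewrite the product as 5x / e^(-4x) (an ∞/∞ form) and apply L'Hôpital, or use the standard hierarchy e^(4|x|) ≫ |x| as x → -∞.
The indeterminate product → 0, so the limit = 0.

Final answer: 0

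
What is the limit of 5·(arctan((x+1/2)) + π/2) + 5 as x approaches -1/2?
Direct substitution at x = -1/2 gives 5 + 5·π/2.

Final answer: 5 + 5·π/2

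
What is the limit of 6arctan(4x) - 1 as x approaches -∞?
Evaluate the dominant behaviour as x → -∞; each term tends to a finite value or vanishes.
Limit = -3·π - 1.

Final answer: -3·π - 1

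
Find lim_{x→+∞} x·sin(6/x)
As x → +∞: let u = 6/x → 0⁺; then x·sin(6/x) = 6·sin(u)/u → 6·1 = 6.
Limit = 6.

Final answer: 6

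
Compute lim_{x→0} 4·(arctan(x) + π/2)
Direct substitution at x = 0 gives 2·π.

Final answer: 2·π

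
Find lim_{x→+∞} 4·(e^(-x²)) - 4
Evaluate the dominant behaviour as x → +∞; each term tends to a finite value or vanishes.
Limit = -4.

Final answer: -4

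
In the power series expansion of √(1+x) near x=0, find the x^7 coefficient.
Expand to order 7: √(1+x) = 33·x^7/2048 - 21·x^6/1024 + 7·x^5/256 - 5·x^4/128 + x^3/16 - x^2/8 + x/2 + 1 + O(x^8).
The coefficient of x^7 is 33/2048.

Final answer: 33/2048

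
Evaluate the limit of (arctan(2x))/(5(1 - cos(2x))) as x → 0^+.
Both numerator and denominator → 0 as x → 0^+; this is a 0/0 indeterminate form.
Expand each to leading order near x = 0: numerator ~ 2·x, denominator ~ 10·x^2.
The limit of the ratio is ∞.

Final answer: ∞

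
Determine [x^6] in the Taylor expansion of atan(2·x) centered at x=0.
Expand to order 6: atan(2·x) = 32·x^5/5 - 8·x^3/3 + 2·x + O(x^7).
The coefficient of x^6 is 0.

Final answer: 0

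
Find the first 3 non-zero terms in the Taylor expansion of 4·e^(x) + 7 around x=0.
2·x^2 + 4·x + 11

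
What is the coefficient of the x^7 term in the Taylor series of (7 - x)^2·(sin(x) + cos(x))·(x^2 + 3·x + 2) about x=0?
Expand to order 7: (7 - x)^2·(sin(x) + cos(x))·(x^2 + 3·x + 2) = -529·x^7/720 + 923·x^6/360 + 431·x^5/40 - 121·x^4/4 - 467·x^3/6 + 79·x^2 + 217·x + 98 + O(x^8).
The coefficient of x^7 is -529/720.

Final answer: -529/720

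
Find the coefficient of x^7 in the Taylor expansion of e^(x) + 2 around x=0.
Expand to order 7: e^(x) + 2 = x^7/5040 + x^6/720 + x^5/120 + x^4/24 + x^3/6 + x^2/2 + x + 3 + O(x^8).
The coefficient of x^7 is 1/5040.

Final answer: 1/5040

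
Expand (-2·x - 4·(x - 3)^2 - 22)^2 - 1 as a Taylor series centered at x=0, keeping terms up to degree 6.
16·x^4 - 176·x^3 + 948·x^2 - 2552·x + 3363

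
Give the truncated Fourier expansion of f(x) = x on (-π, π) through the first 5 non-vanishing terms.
2·sin(x) - sin(2·x) + 2·sin(3·x)/3 - sin(4·x)/2 + 2·sin(5·x)/5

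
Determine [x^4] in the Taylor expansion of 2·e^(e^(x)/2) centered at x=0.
Expand to order 4: 2·e^(e^(x)/2) = 49·x^4·e^(1/2)/192 + 11·x^3·e^(1/2)/24 + 3·x^2·e^(1/2)/4 + x·e^(1/2) + 2·e^(1/2) + O(x^5).
The coefficient of x^4 is 49·e^(1/2)/192.

Final answer: 49·e^(1/2)/192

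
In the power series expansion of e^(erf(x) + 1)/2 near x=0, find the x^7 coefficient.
Expand to order 7: e^(erf(x) + 1)/2 = x^7·(-e/(42·√(π)) - 2·e/(9·π^(5/2)) + 4·e/(315·π^(7/2)) + 19·e/(45·π^(3/2))) + x^6·(-4·e/(9·π^2) + 2·e/(45·π^3) + 14·e/(45·π)) + x^5·(-2·e/(3·π^(3/2)) + 2·e/(15·π^(5/2)) + e/(10·√(π))) + x^4·(-2·e/(3·π) + e/(3·π^2)) + x^3·(-e/(3·√(π)) + 2·e/(3·π^(3/2))) + e·x^2/π + e·x/√(π) + e/2 + O(x^8).
The coefficient of x^7 is -e/(42·√(π)) - 2·e/(9·π^(5/2)) + 4·e/(315·π^(7/2)) + 19·e/(45·π^(3/2)).

Final answer: -e/(42·√(π)) - 2·e/(9·π^(5/2)) + 4·e/(315·π^(7/2)) + 19·e/(45·π^(3/2))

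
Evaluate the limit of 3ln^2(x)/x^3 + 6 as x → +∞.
The quotient is an ∞/∞ indeterminate form as x → +∞.
The polynomial denominator x^3 dominates the logarithmic numerator (any positive power of x ≫ ln^2(x) as x → ∞), so the quotient → 0.
Adding the constant: 0 + 6 = 6. Limit = 6.

Final answer: 6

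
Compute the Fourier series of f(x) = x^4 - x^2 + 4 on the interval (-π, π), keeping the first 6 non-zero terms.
(52 - 8·π^2)·cos(x) + (-4 + 2·π^2)·cos(2·x) + (28/27 - 8·π^2/9)·cos(3·x) + (-7/16 + π^2/2)·cos(4·x) + (148/625 - 8·π^2/25)·cos(5·x) - π^2/3 + 4 + π^4/5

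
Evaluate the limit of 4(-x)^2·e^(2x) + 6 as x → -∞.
The product is a 0·∞ indeterminate form at x → -∞.
Rewrite the product as 4(-x)^2 / e^(-2x) (an ∞/∞ form) and apply L'Hôpital, or use the standard hierarchy e^(2|x|) ≫ |(-x)^2| as x → -∞.
The indeterminate product → 0, so the limit = 6.

Final answer: 6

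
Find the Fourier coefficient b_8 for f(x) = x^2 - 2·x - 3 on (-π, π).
b_8 = (1/π) ∫_{-π}^{π} f(x)·sin(8x) dx.
Evaluate the integral (use parity and integration by parts as needed): b_8 = 1/2.

Final answer: 1/2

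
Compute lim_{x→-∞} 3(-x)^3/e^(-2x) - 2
The quotient is an ∞/∞ indeterminate form as x → -∞.
Compare growth rates of the dominant terms (exponentials ≫ polynomials ≫ logarithms), or apply L'Hôpital's rule; the quotient → 0.
Adding the constant: 0 - 2 = -2. Limit = -2.

Final answer: -2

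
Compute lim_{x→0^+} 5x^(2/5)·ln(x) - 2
The product is a 0·∞ indeterminate form at x → 0⁺.
Rewrite the product as 5·ln(x) / x^(-2/5) and apply L'Hôpital, or use the standard hierarchy x^(-2/5) ≫ |ln x| as x → 0⁺.
The indeterminate product → 0, so the limit = -2.

Final answer: -2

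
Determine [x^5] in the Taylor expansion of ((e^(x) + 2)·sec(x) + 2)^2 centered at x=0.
Expand to order 5: ((e^(x) + 2)·sec(x) + 2)^2 = 15·x^5/2 + 29·x^4/2 + 32·x^3/3 + 21·x^2 + 10·x + 25 + O(x^6).
The coefficient of x^5 is 15/2.

Final answer: 15/2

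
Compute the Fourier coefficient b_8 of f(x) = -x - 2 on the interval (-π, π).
b_8 = (1/π) ∫_{-π}^{π} f(x)·sin(8x) dx.
Evaluate the integral (use parity and integration by parts as needed): b_8 = 1/4.

Final answer: 1/4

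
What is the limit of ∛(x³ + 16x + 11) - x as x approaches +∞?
This is an ∞ − ∞ indeterminate form.
Multiply by (A² + AB + B²)/(A² + AB + B²) where A = ∛(x³+16x + 11), B = x to use A³ − B³ = (A−B)(A²+AB+B²); the x³ terms cancel, leaving (16x + 11)/(A²+AB+B²) with denominator ~ 3x², so the limit is 0.
Limit = 0.

Final answer: 0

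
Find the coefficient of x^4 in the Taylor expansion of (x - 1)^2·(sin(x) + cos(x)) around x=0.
Expand to order 4: (x - 1)^2·(sin(x) + cos(x)) = -x^4/8 + 11·x^3/6 - 3·x^2/2 - x + 1 + O(x^5).
The coefficient of x^4 is -1/8.

Final answer: -1/8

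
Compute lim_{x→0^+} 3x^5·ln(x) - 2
The product is a 0·∞ indeterminate form at x → 0⁺.
Rewrite the product as 3·ln(x) / x^(-5) and apply L'Hôpital, or use the standard hierarchy x^(-5) ≫ |ln x| as x → 0⁺.
The indeterminate product → 0, so the limit = -2.

Final answer: -2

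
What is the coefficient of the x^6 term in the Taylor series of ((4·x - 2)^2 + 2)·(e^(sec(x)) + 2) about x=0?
Expand to order 6: ((4·x - 2)^2 + 2)·(e^(sec(x)) + 2) = 791·e·x^6/120 - 16·e·x^5/3 + 10·e·x^4 - 8·e·x^3 + x^2·(32 + 19·e) + x·(-16·e - 32) + 12 + 6·e + O(x^7).
The coefficient of x^6 is 791·e/120.

Final answer: 791·e/120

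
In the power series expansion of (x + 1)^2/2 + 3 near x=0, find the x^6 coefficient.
Expand to order 6: (x + 1)^2/2 + 3 = x^2/2 + x + 7/2 + O(x^7).
The coefficient of x^6 is 0.

Final answer: 0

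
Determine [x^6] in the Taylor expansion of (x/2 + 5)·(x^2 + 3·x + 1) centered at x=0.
Expand to order 6: (x/2 + 5)·(x^2 + 3·x + 1) = x^3/2 + 13·x^2/2 + 31·x/2 + 5 + O(x^7).
The coefficient of x^6 is 0.

Final answer: 0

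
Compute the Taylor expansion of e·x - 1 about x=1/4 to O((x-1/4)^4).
-1 + e/4 + e·(x - 1/4)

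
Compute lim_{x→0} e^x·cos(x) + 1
Direct substitution at x = 0 gives 2.

Final answer: 2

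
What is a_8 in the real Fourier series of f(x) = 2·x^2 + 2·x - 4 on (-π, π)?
a_8 = (1/π) ∫_{-π}^{π} f(x)·cos(8x) dx.
Evaluate the integral (use parity and integration by parts as needed): a_8 = 1/8.

Final answer: 1/8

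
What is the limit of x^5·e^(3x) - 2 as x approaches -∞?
The product is a 0·∞ indeterminate form at x → -∞.
Rewrite the product as x^5 / e^(-3x) (an ∞/∞ form) and apply L'Hôpital, or use the standard hierarchy e^(3|x|) ≫ |x^5| as x → -∞.
The indeterminate product → 0, so the limit = -2.

Final answer: -2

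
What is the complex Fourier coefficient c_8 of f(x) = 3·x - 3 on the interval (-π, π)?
Compute the real Fourier coefficients first: a_8 = 0, b_8 = -3/4.
Then c_8 = (a_8 − i·b_8)/2 = 3·i/8.

Final answer: 3·i/8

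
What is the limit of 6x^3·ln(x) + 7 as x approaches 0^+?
The product is a 0·∞ indeterminate form at x → 0⁺.
Rewrite the product as 6·ln(x) / x^(-3) and apply L'Hôpital, or use the standard hierarchy x^(-3) ≫ |ln x| as x → 0⁺.
The indeterminate product → 0, so the limit = 7.

Final answer: 7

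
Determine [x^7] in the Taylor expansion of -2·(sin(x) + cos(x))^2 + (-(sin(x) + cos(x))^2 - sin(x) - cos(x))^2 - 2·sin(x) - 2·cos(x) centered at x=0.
Expand to order 7: -2·(sin(x) + cos(x))^2 + (-(sin(x) + cos(x))^2 - sin(x) - cos(x))^2 - 2·sin(x) - 2·cos(x) = -193·x^7/420 + 347·x^6/90 + 23·x^5/10 - 26·x^4/3 - 6·x^3 + 8·x^2 + 6·x + O(x^8).
The coefficient of x^7 is -193/420.

Final answer: -193/420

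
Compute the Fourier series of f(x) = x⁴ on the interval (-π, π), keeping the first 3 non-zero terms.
(48 - 8·π^2)·cos(x) + (-3 + 2·π^2)·cos(2·x) + π^4/5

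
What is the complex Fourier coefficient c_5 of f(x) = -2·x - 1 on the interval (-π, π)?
Compute the real Fourier coefficients first: a_5 = 0, b_5 = -4/5.
Then c_5 = (a_5 − i·b_5)/2 = 2·i/5.

Final answer: 2·i/5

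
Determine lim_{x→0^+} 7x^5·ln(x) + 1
The product is a 0·∞ indeterminate form at x → 0⁺.
Rewrite the product as 7·ln(x) / x^(-5) and apply L'Hôpital, or use the standard hierarchy x^(-5) ≫ |ln x| as x → 0⁺.
The indeterminate product → 0, so the limit = 1.

Final answer: 1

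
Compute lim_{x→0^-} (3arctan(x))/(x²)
Both numerator and denominator → 0 as x → 0^-; this is a 0/0 indeterminate form.
Expand each to leading order near x = 0: numerator ~ 3·x, denominator ~ x^2.
The limit of the ratio is -∞.

Final answer: -∞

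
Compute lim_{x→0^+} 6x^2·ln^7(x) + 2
The product is a 0·∞ indeterminate form at x → 0⁺.
Rewrite the product as 6·ln^7(x) / x^(-2) and apply L'Hôpital, or use the standard hierarchy x^(-2) ≫ |ln x|^7 as x → 0⁺.
The indeterminate product → 0, so the limit = 2.

Final answer: 2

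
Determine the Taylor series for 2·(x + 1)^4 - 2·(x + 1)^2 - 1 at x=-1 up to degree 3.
-1 - 2·(x + 1)^2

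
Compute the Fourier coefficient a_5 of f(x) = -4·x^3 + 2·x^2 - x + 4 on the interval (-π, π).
a_5 = (1/π) ∫_{-π}^{π} f(x)·cos(5x) dx.
Evaluate the integral (use parity and integration by parts as needed): a_5 = -8/25.

Final answer: -8/25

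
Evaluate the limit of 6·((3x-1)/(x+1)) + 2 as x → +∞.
Evaluate the dominant behaviour as x → +∞; each term tends to a finite value or vanishes.
Limit = 20.

Final answer: 20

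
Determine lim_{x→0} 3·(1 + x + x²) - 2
Direct substitution at x = 0 gives 1.

Final answer: 1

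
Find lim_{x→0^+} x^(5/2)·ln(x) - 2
The product is a 0·∞ indeterminate form at x → 0⁺.
Rewrite the product as ln(x) / x^(-5/2) and apply L'Hôpital, or use the standard hierarchy x^(-5/2) ≫ |ln x| as x → 0⁺.
The indeterminate product → 0, so the limit = -2.

Final answer: -2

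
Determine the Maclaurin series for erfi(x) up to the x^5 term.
x^5/(5·√(π)) + 2·x^3/(3·√(π)) + 2·x/√(π)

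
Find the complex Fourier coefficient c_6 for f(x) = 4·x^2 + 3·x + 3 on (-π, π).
Compute the real Fourier coefficients first: a_6 = 4/9, b_6 = -1.
Then c_6 = (a_6 − i·b_6)/2 = 2/9 + i/2.

Final answer: 2/9 + i/2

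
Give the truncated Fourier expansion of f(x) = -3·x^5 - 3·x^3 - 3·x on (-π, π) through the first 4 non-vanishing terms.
(-690 - 6·π^4 + 114·π^2)·sin(x) + (-12·π^2 + 21 + 3·π^4)·sin(2·x) + (-2·π^4 - 98/27 + 22·π^2/9)·sin(3·x) + (-3·π^2/8 + 105/64 + 3·π^4/2)·sin(4·x)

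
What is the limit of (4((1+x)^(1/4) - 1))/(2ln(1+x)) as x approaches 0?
Both numerator and denominator → 0 as x → 0; this is a 0/0 indeterminate form.
Expand each to leading order near x = 0: numerator ~ x, denominator ~ 2·x.
The limit of the ratio is 1/2.

Final answer: 1/2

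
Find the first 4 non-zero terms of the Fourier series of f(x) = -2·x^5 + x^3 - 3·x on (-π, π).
(-498 - 4·π^4 + 82·π^2)·sin(x) + (-11·π^2 + 39/2 + 2·π^4)·sin(2·x) + (-4·π^4/3 - 358/81 + 98·π^2/27)·sin(3·x) + (-7·π^2/4 + 69/32 + π^4)·sin(4·x)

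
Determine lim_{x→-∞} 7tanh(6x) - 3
Evaluate the dominant behaviour as x → -∞; each term tends to a finite value or vanishes.
Limit = -10.

Final answer: -10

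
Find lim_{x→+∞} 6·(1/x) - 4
Evaluate the dominant behaviour as x → +∞; each term tends to a finite value or vanishes.
Limit = -4.

Final answer: -4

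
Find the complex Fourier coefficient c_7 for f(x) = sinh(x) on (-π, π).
Compute the real Fourier coefficients first: a_7 = 0, b_7 = 7·sinh(π)/(25·π).
Then c_7 = (a_7 − i·b_7)/2 = -7·i·sinh(π)/(50·π).

Final answer: -7·i·sinh(π)/(50·π)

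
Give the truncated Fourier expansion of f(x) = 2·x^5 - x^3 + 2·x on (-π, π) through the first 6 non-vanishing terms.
(-82·π^2 + 4·π^4 + 496)·sin(x) + (-2·π^4 - 37/2 + 11·π^2)·sin(2·x) + (-98·π^2/27 + 304/81 + 4·π^4/3)·sin(3·x) + (-π^4 - 53/32 + 7·π^2/4)·sin(4·x) + (-26·π^2/25 + 656/625 + 4·π^4/5)·sin(5·x) + (-2·π^4/3 - 127/162 + 19·π^2/27)·sin(6·x)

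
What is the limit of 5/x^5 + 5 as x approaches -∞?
Evaluate the dominant behaviour as x → -∞; each term tends to a finite value or vanishes.
Limit = 5.

Final answer: 5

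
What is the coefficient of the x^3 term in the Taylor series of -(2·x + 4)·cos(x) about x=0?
Expand to order 3: -(2·x + 4)·cos(x) = x^3 + 2·x^2 - 2·x - 4 + O(x^4).
The coefficient of x^3 is 1.

Final answer: 1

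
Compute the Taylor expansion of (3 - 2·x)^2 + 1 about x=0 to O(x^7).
4·x^2 - 12·x + 10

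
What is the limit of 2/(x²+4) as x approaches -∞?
Evaluate the dominant behaviour as x → -∞; each term tends to a finite value or vanishes.
Limit = 0.

Final answer: 0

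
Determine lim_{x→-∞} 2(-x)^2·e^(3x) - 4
The product is a 0·∞ indeterminate form at x → -∞.
Rewrite the product as 2(-x)^2 / e^(-3x) (an ∞/∞ form) and apply L'Hôpital, or use the standard hierarchy e^(3|x|) ≫ |(-x)^2| as x → -∞.
The indeterminate product → 0, so the limit = -4.

Final answer: -4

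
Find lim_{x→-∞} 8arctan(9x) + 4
Evaluate the dominant behaviour as x → -∞; each term tends to a finite value or vanishes.
Limit = 4 - 4·π.

Final answer: 4 - 4·π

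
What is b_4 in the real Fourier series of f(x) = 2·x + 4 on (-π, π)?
b_4 = (1/π) ∫_{-π}^{π} f(x)·sin(4x) dx.
Evaluate the integral (use parity and integration by parts as needed): b_4 = -1.

Final answer: -1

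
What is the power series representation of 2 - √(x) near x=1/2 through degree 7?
-√(2)/2 + 2 - √(2)·(x - 1/2)/2 + √(2)·(x - 1/2)^2/4 - √(2)·(x - 1/2)^3/4 + 5·√(2)·(x - 1/2)^4/16 - 7·√(2)·(x - 1/2)^5/16 + 21·√(2)·(x - 1/2)^6/32 - 33·√(2)·(x - 1/2)^7/32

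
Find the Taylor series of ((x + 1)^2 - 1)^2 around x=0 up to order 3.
4·x^3 + 4·x^2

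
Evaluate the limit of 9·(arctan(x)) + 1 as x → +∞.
Evaluate the dominant behaviour as x → +∞; each term tends to a finite value or vanishes.
Limit = 1 + 9·π/2.

Final answer: 1 + 9·π/2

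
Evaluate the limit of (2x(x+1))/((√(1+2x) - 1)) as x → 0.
Both numerator and denominator → 0 as x → 0; this is a 0/0 indeterminate form.
Expand each to leading order near x = 0: numerator ~ 2·x, denominator ~ x.
The limit of the ratio is 2.

Final answer: 2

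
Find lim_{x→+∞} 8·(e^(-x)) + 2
Evaluate the dominant behaviour as x → +∞; each term tends to a finite value or vanishes.
Limit = 2.

Final answer: 2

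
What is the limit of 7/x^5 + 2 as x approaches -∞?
Evaluate the dominant behaviour as x → -∞; each term tends to a finite value or vanishes.
Limit = 2.

Final answer: 2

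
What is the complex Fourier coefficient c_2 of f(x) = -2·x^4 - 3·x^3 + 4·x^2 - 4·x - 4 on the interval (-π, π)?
Compute the real Fourier coefficients first: a_2 = 10 - 4·π^2, b_2 = -1/2 + 3·π^2.
Then c_2 = (a_2 − i·b_2)/2 = -2·π^2 + 5 - 3·i·π^2/2 + i/4.

Final answer: -2·π^2 + 5 - 3·i·π^2/2 + i/4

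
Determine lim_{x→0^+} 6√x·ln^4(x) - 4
The product is a 0·∞ indeterminate form at x → 0⁺.
Rewrite the product as 6·ln^4(x) / x^(-1/2) and apply L'Hôpital, or use the standard hierarchy x^(-1/2) ≫ |ln x|^4 as x → 0⁺.
The indeterminate product → 0, so the limit = -4.

Final answer: -4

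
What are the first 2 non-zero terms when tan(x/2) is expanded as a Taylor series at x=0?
x^3/24 + x/2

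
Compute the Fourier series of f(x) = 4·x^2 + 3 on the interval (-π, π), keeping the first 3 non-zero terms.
-16·cos(x) + 4·cos(2·x) + 3 + 4·π^2/3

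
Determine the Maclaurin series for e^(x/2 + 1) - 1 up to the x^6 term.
e·x^6/46080 + e·x^5/3840 + e·x^4/384 + e·x^3/48 + e·x^2/8 + e·x/2 - 1 + e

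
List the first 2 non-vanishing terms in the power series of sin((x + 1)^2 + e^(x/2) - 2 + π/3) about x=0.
5·x/4 + √(3)/2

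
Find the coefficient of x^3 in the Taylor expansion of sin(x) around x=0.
Expand to order 3: sin(x) = -x^3/6 + x + O(x^4).
The coefficient of x^3 is -1/6.

Final answer: -1/6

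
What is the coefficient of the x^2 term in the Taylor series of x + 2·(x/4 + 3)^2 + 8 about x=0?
Expand to order 2: x + 2·(x/4 + 3)^2 + 8 = x^2/8 + 4·x + 26 + O(x^3).
The coefficient of x^2 is 1/8.

Final answer: 1/8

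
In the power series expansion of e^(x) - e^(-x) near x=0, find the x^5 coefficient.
Expand to order 5: e^(x) - e^(-x) = x^5/60 + x^3/3 + 2·x + O(x^6).
The coefficient of x^5 is 1/60.

Final answer: 1/60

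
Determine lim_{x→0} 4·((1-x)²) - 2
Direct substitution at x = 0 gives 2.

Final answer: 2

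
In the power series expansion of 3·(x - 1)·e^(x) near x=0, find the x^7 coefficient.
Expand to order 7: 3·(x - 1)·e^(x) = x^7/280 + x^6/48 + x^5/10 + 3·x^4/8 + x^3 + 3·x^2/2 - 3 + O(x^8).
The coefficient of x^7 is 1/280.

Final answer: 1/280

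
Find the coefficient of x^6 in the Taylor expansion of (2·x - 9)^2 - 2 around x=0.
Expand to order 6: (2·x - 9)^2 - 2 = 4·x^2 - 36·x + 79 + O(x^7).
The coefficient of x^6 is 0.

Final answer: 0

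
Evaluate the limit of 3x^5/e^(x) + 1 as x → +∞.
The quotient is an ∞/∞ indeterminate form as x → +∞.
The exponential denominator e^(x) dominates the polynomial numerator (e^x ≫ x^5 as x → ∞), so the quotient → 0.
Adding the constant: 0 + 1 = 1. Limit = 1.

Final answer: 1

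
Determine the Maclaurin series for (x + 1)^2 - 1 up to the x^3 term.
x^2 + 2·x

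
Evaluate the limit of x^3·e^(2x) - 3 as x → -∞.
The product is a 0·∞ indeterminate form at x → -∞.
Rewrite the product as x^3 / e^(-2x) (an ∞/∞ form) and apply L'Hôpital, or use the standard hierarchy e^(2|x|) ≫ |x^3| as x → -∞.
The indeterminate product → 0, so the limit = -3.

Final answer: -3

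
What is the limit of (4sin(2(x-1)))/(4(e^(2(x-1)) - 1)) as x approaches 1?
Both numerator and denominator → 0 as x → 1; this is a 0/0 indeterminate form.
Expand each to leading order near x = 1: numerator ~ 8·(x - 1), denominator ~ 8·(x - 1).
The limit of the ratio is 1.

Final answer: 1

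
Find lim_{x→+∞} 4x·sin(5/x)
As x → +∞: let u = 5/x → 0⁺; then 4·x·sin(5/x) = 4·5·sin(u)/u → 4·5·1 = 20.
Limit = 20.

Final answer: 20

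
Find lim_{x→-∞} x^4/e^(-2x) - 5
The quotient is an ∞/∞ indeterminate form as x → -∞.
Compare growth rates of the dominant terms (exponentials ≫ polynomials ≫ logarithms), or apply L'Hôpital's rule; the quotient → 0.
Adding the constant: 0 - 5 = -5. Limit = -5.

Final answer: -5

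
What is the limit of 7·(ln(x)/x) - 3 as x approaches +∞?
Evaluate the dominant behaviour as x → +∞; each term tends to a finite value or vanishes.
Limit = -3.

Final answer: -3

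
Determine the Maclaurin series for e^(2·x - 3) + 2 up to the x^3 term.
4·x^3·e^(-3)/3 + 2·x^2·e^(-3) + 2·x·e^(-3) + e^(-3) + 2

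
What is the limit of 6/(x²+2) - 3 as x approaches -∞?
Evaluate the dominant behaviour as x → -∞; each term tends to a finite value or vanishes.
Limit = -3.

Final answer: -3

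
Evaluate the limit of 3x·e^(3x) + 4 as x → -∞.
The product is a 0·∞ indeterminate form at x → -∞.
Rewrite the product as 3x / e^(-3x) (an ∞/∞ form) and apply L'Hôpital, or use the standard hierarchy e^(3|x|) ≫ |x| as x → -∞.
The indeterminate product → 0, so the limit = 4.

Final answer: 4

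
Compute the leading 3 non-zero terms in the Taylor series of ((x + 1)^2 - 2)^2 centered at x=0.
2·x^2 - 4·x + 1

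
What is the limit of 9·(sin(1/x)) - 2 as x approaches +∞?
Evaluate the dominant behaviour as x → +∞; each term tends to a finite value or vanishes.
Limit = -2.

Final answer: -2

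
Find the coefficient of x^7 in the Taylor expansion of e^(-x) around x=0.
Expand to order 7: e^(-x) = -x^7/5040 + x^6/720 - x^5/120 + x^4/24 - x^3/6 + x^2/2 - x + 1 + O(x^8).
The coefficient of x^7 is -1/5040.

Final answer: -1/5040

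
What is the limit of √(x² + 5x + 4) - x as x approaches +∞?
As x → +∞: multiply by the conjugate to get (5x+4)/(√(x²+5x+4)+x); the denominator ~ 2x, so the limit is 5/2.
Limit = 5/2.

Final answer: 5/2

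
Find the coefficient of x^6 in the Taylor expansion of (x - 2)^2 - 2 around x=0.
Expand to order 6: (x - 2)^2 - 2 = x^2 - 4·x + 2 + O(x^7).
The coefficient of x^6 is 0.

Final answer: 0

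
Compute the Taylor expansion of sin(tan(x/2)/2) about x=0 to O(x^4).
7·x^3/384 + x/4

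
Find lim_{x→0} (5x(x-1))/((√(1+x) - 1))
Both numerator and denominator → 0 as x → 0; this is a 0/0 indeterminate form.
Expand each to leading order near x = 0: numerator ~ -5·x, denominator ~ x/2.
The limit of the ratio is -10.

Final answer: -10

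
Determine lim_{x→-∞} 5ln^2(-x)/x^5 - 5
The quotient is an ∞/∞ indeterminate form as x → -∞.
Compare growth rates of the dominant terms (exponentials ≫ polynomials ≫ logarithms), or apply L'Hôpital's rule; the quotient → 0.
Adding the constant: 0 - 5 = -5. Limit = -5.

Final answer: -5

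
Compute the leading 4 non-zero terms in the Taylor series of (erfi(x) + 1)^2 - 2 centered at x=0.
4·x^3/(3·√(π)) + 4·x^2/π + 4·x/√(π) - 1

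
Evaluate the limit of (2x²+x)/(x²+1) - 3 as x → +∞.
Evaluate the dominant behaviour as x → +∞; each term tends to a finite value or vanishes.
Limit = -1.

Final answer: -1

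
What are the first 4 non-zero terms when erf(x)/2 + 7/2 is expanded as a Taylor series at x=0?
x^5/(10·√(π)) - x^3/(3·√(π)) + x/√(π) + 7/2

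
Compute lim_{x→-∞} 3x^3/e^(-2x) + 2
The quotient is an ∞/∞ indeterminate form as x → -∞.
Compare growth rates of the dominant terms (exponentials ≫ polynomials ≫ logarithms), or apply L'Hôpital's rule; the quotient → 0.
Adding the constant: 0 + 2 = 2. Limit = 2.

Final answer: 2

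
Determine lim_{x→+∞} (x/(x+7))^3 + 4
As x → +∞: x/(x+7) = 1/(1 + 7/x) → 1, and the 3rd power of a limit-1 base also → 1; with the additive constant, 1 + 4 = 5.
Limit = 5.

Final answer: 5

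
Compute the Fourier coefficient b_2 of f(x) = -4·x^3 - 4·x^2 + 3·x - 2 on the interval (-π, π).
b_2 = (1/π) ∫_{-π}^{π} f(x)·sin(2x) dx.
Evaluate the integral (use parity and integration by parts as needed): b_2 = -9 + 4·π^2.

Final answer: -9 + 4·π^2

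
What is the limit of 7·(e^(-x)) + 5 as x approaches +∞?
Evaluate the dominant behaviour as x → +∞; each term tends to a finite value or vanishes.
Limit = 5.

Final answer: 5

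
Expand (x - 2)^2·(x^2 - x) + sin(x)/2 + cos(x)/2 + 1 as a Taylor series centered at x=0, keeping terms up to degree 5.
x^5/240 + 49·x^4/48 - 61·x^3/12 + 31·x^2/4 - 7·x/2 + 3/2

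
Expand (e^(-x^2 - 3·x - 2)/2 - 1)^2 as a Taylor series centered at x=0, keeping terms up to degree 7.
x^7·(-1 + e^(-2)/2)^2·(-89·e^(-2)/(560·(-1 + e^(-2)/2)) + 83·e^(-4)/(32·(-1 + e^(-2)/2)^2)) + x^6·(-1 + e^(-2)/2)^2·(-319·e^(-4)/(160·(-1 + e^(-2)/2)^2) - 67·e^(-2)/(240·(-1 + e^(-2)/2))) + x^5·(-1 + e^(-2)/2)^2·(39·e^(-2)/(40·(-1 + e^(-2)/2)) - 27·e^(-4)/(16·(-1 + e^(-2)/2)^2)) + x^4·(-1 + e^(-2)/2)^2·(-5·e^(-2)/(8·(-1 + e^(-2)/2)) + 85·e^(-4)/(16·(-1 + e^(-2)/2)^2)) + x^3·(-1 + e^(-2)/2)^2·(-21·e^(-4)/(4·(-1 + e^(-2)/2)^2) - 3·e^(-2)/(2·(-1 + e^(-2)/2))) + x^2·(-1 + e^(-2)/2)^2·(7·e^(-2)/(2·(-1 + e^(-2)/2)) + 9·e^(-4)/(4·(-1 + e^(-2)/2)^2)) - 3·x·(-1 + e^(-2)/2)·e^(-2) + (-1 + e^(-2)/2)^2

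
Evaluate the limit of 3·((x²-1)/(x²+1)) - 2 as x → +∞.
Evaluate the dominant behaviour as x → +∞; each term tends to a finite value or vanishes.
Limit = 1.

Final answer: 1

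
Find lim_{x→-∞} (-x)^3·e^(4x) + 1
The product is a 0·∞ indeterminate form at x → -∞.
Rewrite the product as (-x)^3 / e^(-4x) (an ∞/∞ form) and apply L'Hôpital, or use the standard hierarchy e^(4|x|) ≫ |(-x)^3| as x → -∞.
The indeterminate product → 0, so the limit = 1.

Final answer: 1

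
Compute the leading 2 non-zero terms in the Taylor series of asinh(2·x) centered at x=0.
-4·x^3/3 + 2·x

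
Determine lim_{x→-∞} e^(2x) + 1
Evaluate the dominant behaviour as x → -∞; each term tends to a finite value or vanishes.
Limit = 1.

Final answer: 1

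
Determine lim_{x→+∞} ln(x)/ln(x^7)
This is an ∞/∞ indeterminate form as x → +∞.
Write ln(x^7) = 7·ln(x), reducing the quotient to 1/7.
Limit = 1/7.

Final answer: 1/7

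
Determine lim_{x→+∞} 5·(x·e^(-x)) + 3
Evaluate the dominant behaviour as x → +∞; each term tends to a finite value or vanishes.
Limit = 3.

Final answer: 3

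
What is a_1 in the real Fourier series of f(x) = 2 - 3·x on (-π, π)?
a_1 = (1/π) ∫_{-π}^{π} f(x)·cos(1x) dx.
Evaluate the integral (use parity and integration by parts as needed): a_1 = 0.

Final answer: 0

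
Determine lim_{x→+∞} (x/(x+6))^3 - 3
As x → +∞: x/(x+6) = 1/(1 + 6/x) → 1, and the 3rd power of a limit-1 base also → 1; with the additive constant, 1 - 3 = -2.
Limit = -2.

Final answer: -2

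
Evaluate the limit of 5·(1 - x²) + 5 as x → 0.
Direct substitution at x = 0 gives 10.

Final answer: 10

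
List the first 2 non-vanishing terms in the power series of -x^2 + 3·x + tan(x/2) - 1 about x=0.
7·x/2 - 1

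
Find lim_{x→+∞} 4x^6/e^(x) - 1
The quotient is an ∞/∞ indeterminate form as x → +∞.
The exponential denominator e^(x) dominates the polynomial numerator (e^x ≫ x^6 as x → ∞), so the quotient → 0.
Adding the constant: 0 - 1 = -1. Limit = -1.

Final answer: -1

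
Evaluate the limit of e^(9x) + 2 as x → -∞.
Evaluate the dominant behaviour as x → -∞; each term tends to a finite value or vanishes.
Limit = 2.

Final answer: 2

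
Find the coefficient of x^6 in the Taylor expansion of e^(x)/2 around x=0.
Expand to order 6: e^(x)/2 = x^6/1440 + x^5/240 + x^4/48 + x^3/12 + x^2/4 + x/2 + 1/2 + O(x^7).
The coefficient of x^6 is 1/1440.

Final answer: 1/1440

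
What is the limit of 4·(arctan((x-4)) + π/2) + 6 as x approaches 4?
Direct substitution at x = 4 gives 6 + 2·π.

Final answer: 6 + 2·π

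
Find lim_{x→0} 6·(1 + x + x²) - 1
Direct substitution at x = 0 gives 5.

Final answer: 5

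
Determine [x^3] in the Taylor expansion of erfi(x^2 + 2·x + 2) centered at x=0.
Expand to order 3: erfi(x^2 + 2·x + 2) = 64·x^3·e^(4)/√(π) + 18·x^2·e^(4)/√(π) + 4·x·e^(4)/√(π) + erfi(2) + O(x^4).
The coefficient of x^3 is 64·e^(4)/√(π).

Final answer: 64·e^(4)/√(π)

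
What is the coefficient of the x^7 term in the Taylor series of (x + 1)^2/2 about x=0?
Expand to order 7: (x + 1)^2/2 = x^2/2 + x + 1/2 + O(x^8).
The coefficient of x^7 is 0.

Final answer: 0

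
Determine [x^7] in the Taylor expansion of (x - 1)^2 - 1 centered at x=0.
Expand to order 7: (x - 1)^2 - 1 = x^2 - 2·x + O(x^8).
The coefficient of x^7 is 0.

Final answer: 0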